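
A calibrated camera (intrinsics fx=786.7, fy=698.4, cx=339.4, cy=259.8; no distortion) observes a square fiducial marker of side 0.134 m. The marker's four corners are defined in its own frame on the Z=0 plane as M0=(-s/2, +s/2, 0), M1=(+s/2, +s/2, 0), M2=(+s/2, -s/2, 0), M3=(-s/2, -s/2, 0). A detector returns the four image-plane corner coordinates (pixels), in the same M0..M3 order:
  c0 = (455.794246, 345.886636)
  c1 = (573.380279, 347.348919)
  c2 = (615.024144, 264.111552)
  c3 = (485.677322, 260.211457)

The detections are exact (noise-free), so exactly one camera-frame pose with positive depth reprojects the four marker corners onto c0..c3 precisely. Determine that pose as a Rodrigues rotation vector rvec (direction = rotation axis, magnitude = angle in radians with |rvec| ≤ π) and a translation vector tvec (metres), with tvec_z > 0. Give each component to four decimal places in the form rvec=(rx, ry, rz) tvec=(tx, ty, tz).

Intrinsics K: fx=786.7, fy=698.4, cx=339.4, cy=259.8
Marker side s = 0.134 m; corners in marker frame (Z=0):
  M0 = (-0.0670, +0.0670, 0)
  M1 = (+0.0670, +0.0670, 0)
  M2 = (+0.0670, -0.0670, 0)
  M3 = (-0.0670, -0.0670, 0)
Detected image corners:
  c0 = (455.794246, 345.886636) px
  c1 = (573.380279, 347.348919) px
  c2 = (615.024144, 264.111552) px
  c3 = (485.677322, 260.211457) px
Planar DLT: solve 8×8 A·h = b for H (H[2,2]=1):
  H  [+1020.88499 +140.52844 +532.34137]
  H  [+77.70603 +863.37992 +306.57462]
  H  [+0.19108 +0.76621 +1.00000]
B = K⁻¹H; ‖b₁‖=1.230829, ‖b₂‖=1.230829; λ = 2/(‖b₁‖+‖b₂‖) = 0.812460, sign → tz>0 ⇒ λ=+0.812460
r₁ = λ·B[:,0] = (+0.98734,+0.03265,+0.15525); r₂ = λ·B[:,1] = (-0.12344,+0.77281,+0.62251)
r₃ = r₁×r₂ = (-0.09966,-0.63379,+0.76706); SVD([r₁ r₂ r₃]) → R = UVᵀ:
  R  [+0.98734 -0.12344 -0.09966]
  R  [+0.03265 +0.77281 -0.63379]
  R  [+0.15525 +0.62251 +0.76706]
t = (+0.19926, +0.05441, +0.81246) m
tr R = 2.527206; θ = arccos((tr R − 1)/2) = 0.701922 rad = 40.217°
axis k = ((R−Rᵀ)₃₂, (R−Rᵀ)₁₃, (R−Rᵀ)₂₁) / (2 sinθ) = (+0.972846, -0.197390, +0.120865)
rvec = θ·k = (+0.682862, -0.138553, +0.084838)

rvec=(0.6829, -0.1386, 0.0848) tvec=(0.1993, 0.0544, 0.8125)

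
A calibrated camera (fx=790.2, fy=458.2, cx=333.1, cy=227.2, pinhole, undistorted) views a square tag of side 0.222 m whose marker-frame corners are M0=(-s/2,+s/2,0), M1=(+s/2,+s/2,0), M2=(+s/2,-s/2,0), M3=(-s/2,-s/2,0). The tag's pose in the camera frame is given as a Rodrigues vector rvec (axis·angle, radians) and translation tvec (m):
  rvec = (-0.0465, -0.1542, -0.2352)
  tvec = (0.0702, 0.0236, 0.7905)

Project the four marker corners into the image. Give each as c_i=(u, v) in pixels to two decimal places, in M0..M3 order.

Intrinsics K: fx=790.2, fy=458.2, cx=333.1, cy=227.2
Marker side s = 0.222 m; corners in marker frame (Z=0):
  M0 = (-0.1110, +0.1110, 0)
  M1 = (+0.1110, +0.1110, 0)
  M2 = (+0.1110, -0.1110, 0)
  M3 = (-0.1110, -0.1110, 0)
rvec = (-0.0465, -0.1542, -0.2352), |rvec| = θ = 0.28506 rad = 16.333°
Rodrigues: sinθ=0.28121, 1−cosθ=0.04036; R = I + sinθ·[k]× + (1−cosθ)·[k]×²:
    [+0.96072 +0.23559 -0.14669]
    [-0.22847 +0.97145 +0.06388]
    [+0.15755 -0.02786 +0.98712]
t = (0.0702, 0.0236, 0.7905) m
M0: Pc = R·M0+t = (-0.01029, +0.15679, +0.76992); u = 790.2·(-0.01029)/0.76992 + 333.1 = 322.5395, v = 458.2·(+0.15679)/0.76992 + 227.2 = 320.5107
M1: Pc = R·M1+t = (+0.20299, +0.10607, +0.80490); u = 790.2·(+0.20299)/0.80490 + 333.1 = 532.3840, v = 458.2·(+0.10607)/0.80490 + 227.2 = 287.5830
M2: Pc = R·M2+t = (+0.15069, -0.10959, +0.81108); u = 790.2·(+0.15069)/0.81108 + 333.1 = 479.9100, v = 458.2·(-0.10959)/0.81108 + 227.2 = 165.2892
M3: Pc = R·M3+t = (-0.06259, -0.05887, +0.77610); u = 790.2·(-0.06259)/0.77610 + 333.1 = 269.3731, v = 458.2·(-0.05887)/0.77610 + 227.2 = 192.4432

c0=(322.54, 320.51) c1=(532.38, 287.58) c2=(479.91, 165.29) c3=(269.37, 192.44)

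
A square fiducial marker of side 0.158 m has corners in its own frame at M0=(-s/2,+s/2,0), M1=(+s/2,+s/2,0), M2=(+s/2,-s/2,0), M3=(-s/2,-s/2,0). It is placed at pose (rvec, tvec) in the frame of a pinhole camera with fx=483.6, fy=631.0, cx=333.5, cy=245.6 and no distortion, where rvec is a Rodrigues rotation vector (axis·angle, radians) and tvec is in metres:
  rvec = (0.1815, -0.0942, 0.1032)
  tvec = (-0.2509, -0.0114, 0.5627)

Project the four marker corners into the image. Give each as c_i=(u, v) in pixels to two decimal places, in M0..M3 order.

c0=(46.03, 310.51) c1=(183.43, 324.71) c2=(191.18, 153.52) c3=(46.98, 133.47)

Intrinsics K: fx=483.6, fy=631.0, cx=333.5, cy=245.6
Marker side s = 0.158 m; corners in marker frame (Z=0):
  M0 = (-0.0790, +0.0790, 0)
  M1 = (+0.0790, +0.0790, 0)
  M2 = (+0.0790, -0.0790, 0)
  M3 = (-0.0790, -0.0790, 0)
rvec = (0.1815, -0.0942, 0.1032), |rvec| = θ = 0.22905 rad = 13.124°
Rodrigues: sinθ=0.22706, 1−cosθ=0.02612; R = I + sinθ·[k]× + (1−cosθ)·[k]×²:
    [+0.99028 -0.11081 -0.08405]
    [+0.09379 +0.97830 -0.18476]
    [+0.10270 +0.17508 +0.97918]
t = (-0.2509, -0.0114, 0.5627) m
M0: Pc = R·M0+t = (-0.33789, +0.05848, +0.56842); u = 483.6·(-0.33789)/0.56842 + 333.5 = 46.0321, v = 631.0·(+0.05848)/0.56842 + 245.6 = 310.5145
M1: Pc = R·M1+t = (-0.18142, +0.07329, +0.58464); u = 483.6·(-0.18142)/0.58464 + 333.5 = 183.4334, v = 631.0·(+0.07329)/0.58464 + 245.6 = 324.7063
M2: Pc = R·M2+t = (-0.16391, -0.08128, +0.55698); u = 483.6·(-0.16391)/0.55698 + 333.5 = 191.1819, v = 631.0·(-0.08128)/0.55698 + 245.6 = 153.5228
M3: Pc = R·M3+t = (-0.32038, -0.09609, +0.54076); u = 483.6·(-0.32038)/0.54076 + 333.5 = 46.9844, v = 631.0·(-0.09609)/0.54076 + 245.6 = 133.4682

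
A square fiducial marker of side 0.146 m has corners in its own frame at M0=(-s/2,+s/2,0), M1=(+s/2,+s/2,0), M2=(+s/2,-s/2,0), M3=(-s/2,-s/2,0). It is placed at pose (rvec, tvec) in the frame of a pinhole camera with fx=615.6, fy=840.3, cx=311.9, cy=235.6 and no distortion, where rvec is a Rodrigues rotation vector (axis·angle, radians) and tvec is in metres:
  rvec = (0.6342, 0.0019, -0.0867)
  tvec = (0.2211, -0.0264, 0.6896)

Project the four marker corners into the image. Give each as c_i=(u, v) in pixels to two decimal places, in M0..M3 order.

Intrinsics K: fx=615.6, fy=840.3, cx=311.9, cy=235.6
Marker side s = 0.146 m; corners in marker frame (Z=0):
  M0 = (-0.0730, +0.0730, 0)
  M1 = (+0.0730, +0.0730, 0)
  M2 = (+0.0730, -0.0730, 0)
  M3 = (-0.0730, -0.0730, 0)
rvec = (0.6342, 0.0019, -0.0867), |rvec| = θ = 0.64010 rad = 36.675°
Rodrigues: sinθ=0.59728, 1−cosθ=0.19796; R = I + sinθ·[k]× + (1−cosθ)·[k]×²:
    [+0.99637 +0.08148 -0.02479]
    [-0.08032 +0.80204 -0.59185]
    [-0.02834 +0.59169 +0.80567]
t = (0.2211, -0.0264, 0.6896) m
M0: Pc = R·M0+t = (+0.15431, +0.03801, +0.73486); u = 615.6·(+0.15431)/0.73486 + 311.9 = 441.1696, v = 840.3·(+0.03801)/0.73486 + 235.6 = 279.0658
M1: Pc = R·M1+t = (+0.29978, +0.02629, +0.73072); u = 615.6·(+0.29978)/0.73072 + 311.9 = 564.4525, v = 840.3·(+0.02629)/0.73072 + 235.6 = 265.8272
M2: Pc = R·M2+t = (+0.28789, -0.09081, +0.64434); u = 615.6·(+0.28789)/0.64434 + 311.9 = 586.9467, v = 840.3·(-0.09081)/0.64434 + 235.6 = 117.1696
M3: Pc = R·M3+t = (+0.14242, -0.07909, +0.64848); u = 615.6·(+0.14242)/0.64848 + 311.9 = 447.0971, v = 840.3·(-0.07909)/0.64848 + 235.6 = 133.1203

c0=(441.17, 279.07) c1=(564.45, 265.83) c2=(586.95, 117.17) c3=(447.10, 133.12)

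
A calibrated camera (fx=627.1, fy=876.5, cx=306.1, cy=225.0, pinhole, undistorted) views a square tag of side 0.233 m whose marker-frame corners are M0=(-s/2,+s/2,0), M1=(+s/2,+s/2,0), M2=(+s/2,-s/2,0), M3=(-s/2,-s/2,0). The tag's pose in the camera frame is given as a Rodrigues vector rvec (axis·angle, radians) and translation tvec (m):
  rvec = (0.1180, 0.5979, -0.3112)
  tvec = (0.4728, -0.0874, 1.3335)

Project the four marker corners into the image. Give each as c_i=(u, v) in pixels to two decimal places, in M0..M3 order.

c0=(493.58, 257.78) c1=(603.15, 220.41) c2=(567.09, 67.53) c3=(460.59, 119.54)

Intrinsics K: fx=627.1, fy=876.5, cx=306.1, cy=225.0
Marker side s = 0.233 m; corners in marker frame (Z=0):
  M0 = (-0.1165, +0.1165, 0)
  M1 = (+0.1165, +0.1165, 0)
  M2 = (+0.1165, -0.1165, 0)
  M3 = (-0.1165, -0.1165, 0)
rvec = (0.1180, 0.5979, -0.3112), |rvec| = θ = 0.68429 rad = 39.207°
Rodrigues: sinθ=0.63212, 1−cosθ=0.22513; R = I + sinθ·[k]× + (1−cosθ)·[k]×²:
    [+0.78156 +0.32140 +0.53466]
    [-0.25355 +0.94674 -0.19846]
    [-0.56997 +0.01955 +0.82143]
t = (0.4728, -0.0874, 1.3335) m
M0: Pc = R·M0+t = (+0.41919, +0.05243, +1.40218); u = 627.1·(+0.41919)/1.40218 + 306.1 = 493.5757, v = 876.5·(+0.05243)/1.40218 + 225.0 = 257.7768
M1: Pc = R·M1+t = (+0.60129, -0.00664, +1.26937); u = 627.1·(+0.60129)/1.26937 + 306.1 = 603.1532, v = 876.5·(-0.00664)/1.26937 + 225.0 = 220.4126
M2: Pc = R·M2+t = (+0.52641, -0.22723, +1.26482); u = 627.1·(+0.52641)/1.26482 + 306.1 = 567.0945, v = 876.5·(-0.22723)/1.26482 + 225.0 = 67.5301
M3: Pc = R·M3+t = (+0.34431, -0.16816, +1.39763); u = 627.1·(+0.34431)/1.39763 + 306.1 = 460.5863, v = 876.5·(-0.16816)/1.39763 + 225.0 = 119.5432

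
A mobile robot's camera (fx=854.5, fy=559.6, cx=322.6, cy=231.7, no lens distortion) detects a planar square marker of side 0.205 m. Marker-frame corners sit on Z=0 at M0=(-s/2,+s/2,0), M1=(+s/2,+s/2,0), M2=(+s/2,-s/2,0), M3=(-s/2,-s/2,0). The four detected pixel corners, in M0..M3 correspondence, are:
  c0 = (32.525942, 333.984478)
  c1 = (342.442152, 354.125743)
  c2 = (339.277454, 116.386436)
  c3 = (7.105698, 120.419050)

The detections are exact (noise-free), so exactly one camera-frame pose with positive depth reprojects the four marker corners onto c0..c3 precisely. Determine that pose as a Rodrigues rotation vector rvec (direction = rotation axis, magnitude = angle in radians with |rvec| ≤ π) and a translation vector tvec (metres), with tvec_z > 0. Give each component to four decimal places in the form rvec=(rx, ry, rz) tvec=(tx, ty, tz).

Intrinsics K: fx=854.5, fy=559.6, cx=322.6, cy=231.7
Marker side s = 0.205 m; corners in marker frame (Z=0):
  M0 = (-0.1025, +0.1025, 0)
  M1 = (+0.1025, +0.1025, 0)
  M2 = (+0.1025, -0.1025, 0)
  M3 = (-0.1025, -0.1025, 0)
Detected image corners:
  c0 = (32.525942, 333.984478) px
  c1 = (342.442152, 354.125743) px
  c2 = (339.277454, 116.386436) px
  c3 = (7.105698, 120.419050) px
Planar DLT: solve 8×8 A·h = b for H (H[2,2]=1):
  H  [+1467.48306 +137.98076 +171.79211]
  H  [-82.34615 +1181.21137 +235.19427]
  H  [-0.53550 +0.36200 +1.00000]
B = K⁻¹H; ‖b₁‖=1.994218, ‖b₂‖=1.994218; λ = 2/(‖b₁‖+‖b₂‖) = 0.501450, sign → tz>0 ⇒ λ=+0.501450
r₁ = λ·B[:,0] = (+0.96255,+0.03739,-0.26853); r₂ = λ·B[:,1] = (+0.01244,+0.98331,+0.18152)
r₃ = r₁×r₂ = (+0.27083,-0.17807,+0.94601); SVD([r₁ r₂ r₃]) → R = UVᵀ:
  R  [+0.96255 +0.01244 +0.27083]
  R  [+0.03739 +0.98331 -0.17807]
  R  [-0.26853 +0.18152 +0.94601]
t = (-0.08850, +0.00313, +0.50145) m
tr R = 2.891868; θ = arccos((tr R − 1)/2) = 0.330334 rad = 18.927°
axis k = ((R−Rᵀ)₃₂, (R−Rᵀ)₁₃, (R−Rᵀ)₂₁) / (2 sinθ) = (+0.554308, +0.831422, +0.038464)
rvec = θ·k = (+0.183107, +0.274647, +0.012706)

rvec=(0.1831, 0.2746, 0.0127) tvec=(-0.0885, 0.0031, 0.5014)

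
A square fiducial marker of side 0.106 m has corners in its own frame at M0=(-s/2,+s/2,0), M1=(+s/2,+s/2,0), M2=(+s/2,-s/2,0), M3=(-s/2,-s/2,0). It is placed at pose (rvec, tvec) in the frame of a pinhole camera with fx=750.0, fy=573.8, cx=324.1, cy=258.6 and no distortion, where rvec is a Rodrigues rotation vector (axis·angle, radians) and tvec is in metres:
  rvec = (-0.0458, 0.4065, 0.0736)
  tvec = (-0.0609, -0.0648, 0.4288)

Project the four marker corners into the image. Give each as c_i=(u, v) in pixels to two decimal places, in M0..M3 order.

c0=(133.83, 239.01) c1=(293.39, 246.32) c2=(309.29, 98.38) c3=(149.36, 104.91)

Intrinsics K: fx=750.0, fy=573.8, cx=324.1, cy=258.6
Marker side s = 0.106 m; corners in marker frame (Z=0):
  M0 = (-0.0530, +0.0530, 0)
  M1 = (+0.0530, +0.0530, 0)
  M2 = (+0.0530, -0.0530, 0)
  M3 = (-0.0530, -0.0530, 0)
rvec = (-0.0458, 0.4065, 0.0736), |rvec| = θ = 0.41564 rad = 23.814°
Rodrigues: sinθ=0.40378, 1−cosθ=0.08514; R = I + sinθ·[k]× + (1−cosθ)·[k]×²:
    [+0.91589 -0.08067 +0.39324]
    [+0.06232 +0.99630 +0.05924]
    [-0.39656 -0.02975 +0.91753]
t = (-0.0609, -0.0648, 0.4288) m
M0: Pc = R·M0+t = (-0.11372, -0.01530, +0.44824); u = 750.0·(-0.11372)/0.44824 + 324.1 = 133.8262, v = 573.8·(-0.01530)/0.44824 + 258.6 = 239.0150
M1: Pc = R·M1+t = (-0.01663, -0.00869, +0.40621); u = 750.0·(-0.01663)/0.40621 + 324.1 = 293.3887, v = 573.8·(-0.00869)/0.40621 + 258.6 = 246.3202
M2: Pc = R·M2+t = (-0.00808, -0.11430, +0.40936); u = 750.0·(-0.00808)/0.40936 + 324.1 = 309.2927, v = 573.8·(-0.11430)/0.40936 + 258.6 = 98.3845
M3: Pc = R·M3+t = (-0.10517, -0.12091, +0.45139); u = 750.0·(-0.10517)/0.45139 + 324.1 = 149.3639, v = 573.8·(-0.12091)/0.45139 + 258.6 = 104.9065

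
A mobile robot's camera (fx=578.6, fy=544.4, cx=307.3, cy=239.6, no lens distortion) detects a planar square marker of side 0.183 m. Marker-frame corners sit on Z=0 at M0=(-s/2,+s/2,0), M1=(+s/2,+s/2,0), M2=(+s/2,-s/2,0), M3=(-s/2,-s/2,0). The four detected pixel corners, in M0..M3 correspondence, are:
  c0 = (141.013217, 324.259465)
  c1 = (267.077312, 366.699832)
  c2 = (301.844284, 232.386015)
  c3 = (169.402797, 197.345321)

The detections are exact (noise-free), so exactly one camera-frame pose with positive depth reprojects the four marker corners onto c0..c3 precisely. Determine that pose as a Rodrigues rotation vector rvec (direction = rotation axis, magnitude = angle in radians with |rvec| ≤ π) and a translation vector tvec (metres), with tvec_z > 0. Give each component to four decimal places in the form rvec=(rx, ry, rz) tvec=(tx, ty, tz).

Intrinsics K: fx=578.6, fy=544.4, cx=307.3, cy=239.6
Marker side s = 0.183 m; corners in marker frame (Z=0):
  M0 = (-0.0915, +0.0915, 0)
  M1 = (+0.0915, +0.0915, 0)
  M2 = (+0.0915, -0.0915, 0)
  M3 = (-0.0915, -0.0915, 0)
Detected image corners:
  c0 = (141.013217, 324.259465) px
  c1 = (267.077312, 366.699832) px
  c2 = (301.844284, 232.386015) px
  c3 = (169.402797, 197.345321) px
Planar DLT: solve 8×8 A·h = b for H (H[2,2]=1):
  H  [+626.16095 -132.21652 +217.42520]
  H  [+110.26487 +763.74279 +280.60973]
  H  [-0.36323 +0.18088 +1.00000]
B = K⁻¹H; ‖b₁‖=1.374478, ‖b₂‖=1.374478; λ = 2/(‖b₁‖+‖b₂‖) = 0.727549, sign → tz>0 ⇒ λ=+0.727549
r₁ = λ·B[:,0] = (+0.92771,+0.26367,-0.26427); r₂ = λ·B[:,1] = (-0.23615,+0.96277,+0.13160)
r₃ = r₁×r₂ = (+0.28912,-0.05968,+0.95543); SVD([r₁ r₂ r₃]) → R = UVᵀ:
  R  [+0.92771 -0.23615 +0.28912]
  R  [+0.26367 +0.96277 -0.05968]
  R  [-0.26427 +0.13160 +0.95543]
t = (-0.11301, +0.05481, +0.72755) m
tr R = 2.845903; θ = arccos((tr R − 1)/2) = 0.395117 rad = 22.639°
axis k = ((R−Rᵀ)₃₂, (R−Rᵀ)₁₃, (R−Rᵀ)₂₁) / (2 sinθ) = (+0.248465, +0.718845, +0.649251)
rvec = θ·k = (+0.098173, +0.284028, +0.256530)

rvec=(0.0982, 0.2840, 0.2565) tvec=(-0.1130, 0.0548, 0.7275)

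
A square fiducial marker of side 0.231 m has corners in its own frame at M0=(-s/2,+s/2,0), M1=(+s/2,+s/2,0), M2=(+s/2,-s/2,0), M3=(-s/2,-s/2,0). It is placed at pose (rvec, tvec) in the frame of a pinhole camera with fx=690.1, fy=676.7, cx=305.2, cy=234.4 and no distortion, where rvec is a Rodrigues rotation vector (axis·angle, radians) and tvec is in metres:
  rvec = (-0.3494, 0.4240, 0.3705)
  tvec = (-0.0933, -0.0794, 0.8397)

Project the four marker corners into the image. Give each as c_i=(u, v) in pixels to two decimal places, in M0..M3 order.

c0=(114.13, 226.71) c1=(265.68, 281.83) c2=(349.64, 110.81) c3=(197.93, 78.69)

Intrinsics K: fx=690.1, fy=676.7, cx=305.2, cy=234.4
Marker side s = 0.231 m; corners in marker frame (Z=0):
  M0 = (-0.1155, +0.1155, 0)
  M1 = (+0.1155, +0.1155, 0)
  M2 = (+0.1155, -0.1155, 0)
  M3 = (-0.1155, -0.1155, 0)
rvec = (-0.3494, 0.4240, 0.3705), |rvec| = θ = 0.66267 rad = 37.968°
Rodrigues: sinθ=0.61522, 1−cosθ=0.21165; R = I + sinθ·[k]× + (1−cosθ)·[k]×²:
    [+0.84719 -0.41537 +0.33125]
    [+0.27257 +0.87500 +0.40010]
    [-0.45603 -0.24867 +0.85451]
t = (-0.0933, -0.0794, 0.8397) m
M0: Pc = R·M0+t = (-0.23913, -0.00982, +0.86365); u = 690.1·(-0.23913)/0.86365 + 305.2 = 114.1259, v = 676.7·(-0.00982)/0.86365 + 234.4 = 226.7062
M1: Pc = R·M1+t = (-0.04342, +0.05314, +0.75831); u = 690.1·(-0.04342)/0.75831 + 305.2 = 265.6810, v = 676.7·(+0.05314)/0.75831 + 234.4 = 281.8254
M2: Pc = R·M2+t = (+0.05253, -0.14898, +0.81575); u = 690.1·(+0.05253)/0.81575 + 305.2 = 349.6360, v = 676.7·(-0.14898)/0.81575 + 234.4 = 110.8140
M3: Pc = R·M3+t = (-0.14318, -0.21194, +0.92109); u = 690.1·(-0.14318)/0.92109 + 305.2 = 197.9306, v = 676.7·(-0.21194)/0.92109 + 234.4 = 78.6906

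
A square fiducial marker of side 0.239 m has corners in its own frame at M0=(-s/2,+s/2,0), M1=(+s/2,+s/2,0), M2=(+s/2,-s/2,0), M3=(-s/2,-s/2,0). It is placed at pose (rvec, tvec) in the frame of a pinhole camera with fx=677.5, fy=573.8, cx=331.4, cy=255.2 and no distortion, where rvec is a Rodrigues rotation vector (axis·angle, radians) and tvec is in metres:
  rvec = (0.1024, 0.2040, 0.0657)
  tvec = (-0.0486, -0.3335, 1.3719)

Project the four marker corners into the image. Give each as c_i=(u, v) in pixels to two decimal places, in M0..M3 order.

Intrinsics K: fx=677.5, fy=573.8, cx=331.4, cy=255.2
Marker side s = 0.239 m; corners in marker frame (Z=0):
  M0 = (-0.1195, +0.1195, 0)
  M1 = (+0.1195, +0.1195, 0)
  M2 = (+0.1195, -0.1195, 0)
  M3 = (-0.1195, -0.1195, 0)
rvec = (0.1024, 0.2040, 0.0657), |rvec| = θ = 0.23753 rad = 13.609°
Rodrigues: sinθ=0.23530, 1−cosθ=0.02808; R = I + sinθ·[k]× + (1−cosθ)·[k]×²:
    [+0.97714 -0.05469 +0.20544]
    [+0.07548 +0.99263 -0.09477]
    [-0.19874 +0.10811 +0.97407]
t = (-0.0486, -0.3335, 1.3719) m
M0: Pc = R·M0+t = (-0.17190, -0.22390, +1.40857); u = 677.5·(-0.17190)/1.40857 + 331.4 = 248.7170, v = 573.8·(-0.22390)/1.40857 + 255.2 = 163.9912
M1: Pc = R·M1+t = (+0.06163, -0.20586, +1.36107); u = 677.5·(+0.06163)/1.36107 + 331.4 = 362.0792, v = 573.8·(-0.20586)/1.36107 + 255.2 = 168.4133
M2: Pc = R·M2+t = (+0.07470, -0.44310, +1.33523); u = 677.5·(+0.07470)/1.33523 + 331.4 = 369.3048, v = 573.8·(-0.44310)/1.33523 + 255.2 = 64.7831
M3: Pc = R·M3+t = (-0.15883, -0.46114, +1.38273); u = 677.5·(-0.15883)/1.38273 + 331.4 = 253.5761, v = 573.8·(-0.46114)/1.38273 + 255.2 = 63.8381

c0=(248.72, 163.99) c1=(362.08, 168.41) c2=(369.30, 64.78) c3=(253.58, 63.84)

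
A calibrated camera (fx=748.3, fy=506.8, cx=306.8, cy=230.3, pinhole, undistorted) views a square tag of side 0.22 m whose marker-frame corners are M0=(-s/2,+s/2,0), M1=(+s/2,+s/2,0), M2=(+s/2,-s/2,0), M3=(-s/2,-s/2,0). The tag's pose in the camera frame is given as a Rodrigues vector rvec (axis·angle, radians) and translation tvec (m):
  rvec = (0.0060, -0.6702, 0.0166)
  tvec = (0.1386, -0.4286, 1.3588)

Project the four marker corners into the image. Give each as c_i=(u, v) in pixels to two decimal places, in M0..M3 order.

Intrinsics K: fx=748.3, fy=506.8, cx=306.8, cy=230.3
Marker side s = 0.22 m; corners in marker frame (Z=0):
  M0 = (-0.1100, +0.1100, 0)
  M1 = (+0.1100, +0.1100, 0)
  M2 = (+0.1100, -0.1100, 0)
  M3 = (-0.1100, -0.1100, 0)
rvec = (0.0060, -0.6702, 0.0166), |rvec| = θ = 0.67043 rad = 38.413°
Rodrigues: sinθ=0.62132, 1−cosθ=0.21645; R = I + sinθ·[k]× + (1−cosθ)·[k]×²:
    [+0.78357 -0.01732 -0.62106]
    [+0.01345 +0.99985 -0.01092]
    [+0.62116 +0.00020 +0.78369]
t = (0.1386, -0.4286, 1.3588) m
M0: Pc = R·M0+t = (+0.05050, -0.32010, +1.29050); u = 748.3·(+0.05050)/1.29050 + 306.8 = 336.0838, v = 506.8·(-0.32010)/1.29050 + 230.3 = 104.5928
M1: Pc = R·M1+t = (+0.22289, -0.31714, +1.42715); u = 748.3·(+0.22289)/1.42715 + 306.8 = 423.6670, v = 506.8·(-0.31714)/1.42715 + 230.3 = 117.6803
M2: Pc = R·M2+t = (+0.22670, -0.53710, +1.42710); u = 748.3·(+0.22670)/1.42710 + 306.8 = 425.6687, v = 506.8·(-0.53710)/1.42710 + 230.3 = 39.5611
M3: Pc = R·M3+t = (+0.05431, -0.54006, +1.29045); u = 748.3·(+0.05431)/1.29045 + 306.8 = 338.2945, v = 506.8·(-0.54006)/1.29045 + 230.3 = 18.2006

c0=(336.08, 104.59) c1=(423.67, 117.68) c2=(425.67, 39.56) c3=(338.29, 18.20)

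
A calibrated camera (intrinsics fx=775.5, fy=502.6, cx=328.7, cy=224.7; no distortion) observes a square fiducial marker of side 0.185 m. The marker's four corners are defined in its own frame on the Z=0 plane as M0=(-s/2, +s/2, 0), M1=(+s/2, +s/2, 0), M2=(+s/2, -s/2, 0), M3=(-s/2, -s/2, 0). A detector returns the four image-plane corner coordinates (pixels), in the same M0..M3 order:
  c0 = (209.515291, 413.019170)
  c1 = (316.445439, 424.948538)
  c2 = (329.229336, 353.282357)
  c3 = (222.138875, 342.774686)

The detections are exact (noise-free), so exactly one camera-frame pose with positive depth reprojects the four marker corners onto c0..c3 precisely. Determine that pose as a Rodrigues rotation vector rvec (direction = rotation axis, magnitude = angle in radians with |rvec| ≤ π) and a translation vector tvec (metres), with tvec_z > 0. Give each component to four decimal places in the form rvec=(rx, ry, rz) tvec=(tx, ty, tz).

Intrinsics K: fx=775.5, fy=502.6, cx=328.7, cy=224.7
Marker side s = 0.185 m; corners in marker frame (Z=0):
  M0 = (-0.0925, +0.0925, 0)
  M1 = (+0.0925, +0.0925, 0)
  M2 = (+0.0925, -0.0925, 0)
  M3 = (-0.0925, -0.0925, 0)
Detected image corners:
  c0 = (209.515291, 413.019170) px
  c1 = (316.445439, 424.948538) px
  c2 = (329.229336, 353.282357) px
  c3 = (222.138875, 342.774686) px
Planar DLT: solve 8×8 A·h = b for H (H[2,2]=1):
  H  [+549.46306 -69.92286 +268.80261]
  H  [+19.38646 +381.71240 +383.43504]
  H  [-0.10757 -0.00467 +1.00000]
B = K⁻¹H; ‖b₁‖=0.766667, ‖b₂‖=0.766667; λ = 2/(‖b₁‖+‖b₂‖) = 1.304347, sign → tz>0 ⇒ λ=+1.304347
r₁ = λ·B[:,0] = (+0.98363,+0.11304,-0.14030); r₂ = λ·B[:,1] = (-0.11502,+0.99334,-0.00609)
r₃ = r₁×r₂ = (+0.13868,+0.02213,+0.99009); SVD([r₁ r₂ r₃]) → R = UVᵀ:
  R  [+0.98363 -0.11502 +0.13868]
  R  [+0.11304 +0.99334 +0.02213]
  R  [-0.14030 -0.00609 +0.99009]
t = (-0.10074, +0.41195, +1.30435) m
tr R = 2.967068; θ = arccos((tr R − 1)/2) = 0.181721 rad = 10.412°
axis k = ((R−Rᵀ)₃₂, (R−Rᵀ)₁₃, (R−Rᵀ)₂₁) / (2 sinθ) = (-0.078093, +0.771864, +0.630973)
rvec = θ·k = (-0.014191, +0.140264, +0.114661)

rvec=(-0.0142, 0.1403, 0.1147) tvec=(-0.1007, 0.4119, 1.3043)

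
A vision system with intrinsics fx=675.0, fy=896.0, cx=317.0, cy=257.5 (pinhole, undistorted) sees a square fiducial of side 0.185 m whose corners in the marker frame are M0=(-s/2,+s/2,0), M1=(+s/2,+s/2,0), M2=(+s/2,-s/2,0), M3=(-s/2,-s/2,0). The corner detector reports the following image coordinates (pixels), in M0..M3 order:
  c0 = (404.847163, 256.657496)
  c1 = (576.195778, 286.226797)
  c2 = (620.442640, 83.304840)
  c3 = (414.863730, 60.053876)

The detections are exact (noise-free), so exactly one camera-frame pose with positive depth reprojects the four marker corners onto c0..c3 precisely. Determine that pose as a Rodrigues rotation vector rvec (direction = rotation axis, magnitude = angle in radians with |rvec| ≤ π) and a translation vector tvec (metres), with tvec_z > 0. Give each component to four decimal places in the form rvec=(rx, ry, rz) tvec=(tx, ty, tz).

rvec=(0.7006, 0.2420, 0.0537) tvec=(0.1863, -0.0594, 0.6857)

Intrinsics K: fx=675.0, fy=896.0, cx=317.0, cy=257.5
Marker side s = 0.185 m; corners in marker frame (Z=0):
  M0 = (-0.0925, +0.0925, 0)
  M1 = (+0.0925, +0.0925, 0)
  M2 = (+0.0925, -0.0925, 0)
  M3 = (-0.0925, -0.0925, 0)
Detected image corners:
  c0 = (404.847163, 256.657496) px
  c1 = (576.195778, 286.226797) px
  c2 = (620.442640, 83.304840) px
  c3 = (414.863730, 60.053876) px
Planar DLT: solve 8×8 A·h = b for H (H[2,2]=1):
  H  [+861.90428 +329.34829 +500.33603]
  H  [+93.60520 +1240.47667 +179.87830]
  H  [-0.29515 +0.93928 +1.00000]
B = K⁻¹H; ‖b₁‖=1.458287, ‖b₂‖=1.458287; λ = 2/(‖b₁‖+‖b₂‖) = 0.685736, sign → tz>0 ⇒ λ=+0.685736
r₁ = λ·B[:,0] = (+0.97066,+0.12980,-0.20239); r₂ = λ·B[:,1] = (+0.03210,+0.76427,+0.64410)
r₃ = r₁×r₂ = (+0.23829,-0.63170,+0.73768); SVD([r₁ r₂ r₃]) → R = UVᵀ:
  R  [+0.97066 +0.03210 +0.23829]
  R  [+0.12980 +0.76427 -0.63170]
  R  [-0.20239 +0.64410 +0.73768]
t = (+0.18625, -0.05941, +0.68574) m
tr R = 2.472611; θ = arccos((tr R − 1)/2) = 0.743202 rad = 42.582°
axis k = ((R−Rᵀ)₃₂, (R−Rᵀ)₁₃, (R−Rᵀ)₂₁) / (2 sinθ) = (+0.942734, +0.325637, +0.072199)
rvec = θ·k = (+0.700642, +0.242014, +0.053658)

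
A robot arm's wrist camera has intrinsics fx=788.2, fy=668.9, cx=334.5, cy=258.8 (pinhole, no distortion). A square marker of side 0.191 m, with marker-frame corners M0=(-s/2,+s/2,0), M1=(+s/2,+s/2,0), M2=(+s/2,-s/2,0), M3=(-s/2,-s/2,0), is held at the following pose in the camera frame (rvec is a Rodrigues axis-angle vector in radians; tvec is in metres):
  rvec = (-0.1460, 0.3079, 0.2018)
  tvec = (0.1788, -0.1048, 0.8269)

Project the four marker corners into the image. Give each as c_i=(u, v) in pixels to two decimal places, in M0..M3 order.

c0=(398.58, 235.98) c1=(582.15, 262.57) c2=(616.39, 109.10) c3=(434.96, 93.78)

Intrinsics K: fx=788.2, fy=668.9, cx=334.5, cy=258.8
Marker side s = 0.191 m; corners in marker frame (Z=0):
  M0 = (-0.0955, +0.0955, 0)
  M1 = (+0.0955, +0.0955, 0)
  M2 = (+0.0955, -0.0955, 0)
  M3 = (-0.0955, -0.0955, 0)
rvec = (-0.1460, 0.3079, 0.2018), |rvec| = θ = 0.39603 rad = 22.691°
Rodrigues: sinθ=0.38576, 1−cosθ=0.07740; R = I + sinθ·[k]× + (1−cosθ)·[k]×²:
    [+0.93312 -0.21875 +0.28537]
    [+0.17438 +0.96938 +0.17288]
    [-0.31445 -0.11155 +0.94270]
t = (0.1788, -0.1048, 0.8269) m
M0: Pc = R·M0+t = (+0.06880, -0.02888, +0.84628); u = 788.2·(+0.06880)/0.84628 + 334.5 = 398.5752, v = 668.9·(-0.02888)/0.84628 + 258.8 = 235.9753
M1: Pc = R·M1+t = (+0.24702, +0.00443, +0.78622); u = 788.2·(+0.24702)/0.78622 + 334.5 = 582.1453, v = 668.9·(+0.00443)/0.78622 + 258.8 = 262.5686
M2: Pc = R·M2+t = (+0.28880, -0.18072, +0.80752); u = 788.2·(+0.28880)/0.80752 + 334.5 = 616.3929, v = 668.9·(-0.18072)/0.80752 + 258.8 = 109.1009
M3: Pc = R·M3+t = (+0.11058, -0.21403, +0.86758); u = 788.2·(+0.11058)/0.86758 + 334.5 = 434.9601, v = 668.9·(-0.21403)/0.86758 + 258.8 = 93.7849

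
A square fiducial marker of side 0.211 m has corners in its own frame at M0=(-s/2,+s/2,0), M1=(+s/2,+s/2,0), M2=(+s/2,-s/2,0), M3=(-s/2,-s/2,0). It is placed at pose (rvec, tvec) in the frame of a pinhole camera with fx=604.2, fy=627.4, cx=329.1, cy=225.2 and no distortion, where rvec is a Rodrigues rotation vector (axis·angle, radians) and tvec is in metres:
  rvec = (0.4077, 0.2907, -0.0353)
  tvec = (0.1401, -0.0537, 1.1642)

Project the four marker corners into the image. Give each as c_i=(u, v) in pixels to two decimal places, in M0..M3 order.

Intrinsics K: fx=604.2, fy=627.4, cx=329.1, cy=225.2
Marker side s = 0.211 m; corners in marker frame (Z=0):
  M0 = (-0.1055, +0.1055, 0)
  M1 = (+0.1055, +0.1055, 0)
  M2 = (+0.1055, -0.1055, 0)
  M3 = (-0.1055, -0.1055, 0)
rvec = (0.4077, 0.2907, -0.0353), |rvec| = θ = 0.50197 rad = 28.761°
Rodrigues: sinθ=0.48115, 1−cosθ=0.12336; R = I + sinθ·[k]× + (1−cosθ)·[k]×²:
    [+0.95802 +0.09186 +0.27160]
    [+0.02419 +0.91801 -0.39582]
    [-0.28569 +0.38577 +0.87725]
t = (0.1401, -0.0537, 1.1642) m
M0: Pc = R·M0+t = (+0.04872, +0.04060, +1.23504); u = 604.2·(+0.04872)/1.23504 + 329.1 = 352.9349, v = 627.4·(+0.04060)/1.23504 + 225.2 = 245.8239
M1: Pc = R·M1+t = (+0.25086, +0.04570, +1.17476); u = 604.2·(+0.25086)/1.17476 + 329.1 = 458.1231, v = 627.4·(+0.04570)/1.17476 + 225.2 = 249.6080
M2: Pc = R·M2+t = (+0.23148, -0.14800, +1.09336); u = 604.2·(+0.23148)/1.09336 + 329.1 = 457.0173, v = 627.4·(-0.14800)/1.09336 + 225.2 = 140.2747
M3: Pc = R·M3+t = (+0.02934, -0.15310, +1.15364); u = 604.2·(+0.02934)/1.15364 + 329.1 = 344.4652, v = 627.4·(-0.15310)/1.15364 + 225.2 = 141.9365

c0=(352.93, 245.82) c1=(458.12, 249.61) c2=(457.02, 140.27) c3=(344.47, 141.94)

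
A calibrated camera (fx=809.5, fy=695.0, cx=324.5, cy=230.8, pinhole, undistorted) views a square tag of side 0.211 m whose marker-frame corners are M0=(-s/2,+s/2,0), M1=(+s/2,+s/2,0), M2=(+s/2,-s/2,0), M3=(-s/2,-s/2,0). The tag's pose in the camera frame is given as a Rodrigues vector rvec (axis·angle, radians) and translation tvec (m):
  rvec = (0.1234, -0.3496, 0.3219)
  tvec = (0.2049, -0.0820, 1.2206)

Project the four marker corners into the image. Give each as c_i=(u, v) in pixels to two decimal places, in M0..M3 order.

c0=(376.37, 223.19) c1=(493.40, 257.03) c2=(540.28, 146.95) c3=(424.91, 105.71)

Intrinsics K: fx=809.5, fy=695.0, cx=324.5, cy=230.8
Marker side s = 0.211 m; corners in marker frame (Z=0):
  M0 = (-0.1055, +0.1055, 0)
  M1 = (+0.1055, +0.1055, 0)
  M2 = (+0.1055, -0.1055, 0)
  M3 = (-0.1055, -0.1055, 0)
rvec = (0.1234, -0.3496, 0.3219), |rvec| = θ = 0.49099 rad = 28.131°
Rodrigues: sinθ=0.47150, 1−cosθ=0.11813; R = I + sinθ·[k]× + (1−cosθ)·[k]×²:
    [+0.88933 -0.33026 -0.31626]
    [+0.28798 +0.94176 -0.17365]
    [+0.35519 +0.06335 +0.93265]
t = (0.2049, -0.0820, 1.2206) m
M0: Pc = R·M0+t = (+0.07623, -0.01303, +1.18981); u = 809.5·(+0.07623)/1.18981 + 324.5 = 376.3659, v = 695.0·(-0.01303)/1.18981 + 230.8 = 223.1910
M1: Pc = R·M1+t = (+0.26388, +0.04774, +1.26476); u = 809.5·(+0.26388)/1.26476 + 324.5 = 493.3960, v = 695.0·(+0.04774)/1.26476 + 230.8 = 257.0325
M2: Pc = R·M2+t = (+0.33357, -0.15097, +1.25139); u = 809.5·(+0.33357)/1.25139 + 324.5 = 540.2783, v = 695.0·(-0.15097)/1.25139 + 230.8 = 146.9517
M3: Pc = R·M3+t = (+0.14592, -0.21174, +1.17644); u = 809.5·(+0.14592)/1.17644 + 324.5 = 424.9050, v = 695.0·(-0.21174)/1.17644 + 230.8 = 105.7131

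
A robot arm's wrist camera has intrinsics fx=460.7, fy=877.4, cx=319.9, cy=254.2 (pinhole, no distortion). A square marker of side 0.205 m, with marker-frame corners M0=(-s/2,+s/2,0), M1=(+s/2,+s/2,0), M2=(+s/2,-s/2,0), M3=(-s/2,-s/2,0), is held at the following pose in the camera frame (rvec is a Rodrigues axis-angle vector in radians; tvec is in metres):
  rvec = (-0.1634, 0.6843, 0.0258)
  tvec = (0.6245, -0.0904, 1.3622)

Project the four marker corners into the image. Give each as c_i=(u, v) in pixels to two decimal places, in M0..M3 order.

Intrinsics K: fx=460.7, fy=877.4, cx=319.9, cy=254.2
Marker side s = 0.205 m; corners in marker frame (Z=0):
  M0 = (-0.1025, +0.1025, 0)
  M1 = (+0.1025, +0.1025, 0)
  M2 = (+0.1025, -0.1025, 0)
  M3 = (-0.1025, -0.1025, 0)
rvec = (-0.1634, 0.6843, 0.0258), |rvec| = θ = 0.70401 rad = 40.337°
Rodrigues: sinθ=0.64728, 1−cosθ=0.23775; R = I + sinθ·[k]× + (1−cosθ)·[k]×²:
    [+0.77506 -0.07736 +0.62714]
    [-0.02992 +0.98687 +0.15870]
    [-0.63118 -0.14176 +0.76257]
t = (0.6245, -0.0904, 1.3622) m
M0: Pc = R·M0+t = (+0.53713, +0.01382, +1.41237); u = 460.7·(+0.53713)/1.41237 + 319.9 = 495.1058, v = 877.4·(+0.01382)/1.41237 + 254.2 = 262.7859
M1: Pc = R·M1+t = (+0.69601, +0.00769, +1.28297); u = 460.7·(+0.69601)/1.28297 + 319.9 = 569.8303, v = 877.4·(+0.00769)/1.28297 + 254.2 = 259.4578
M2: Pc = R·M2+t = (+0.71187, -0.19462, +1.31203); u = 460.7·(+0.71187)/1.31203 + 319.9 = 569.8627, v = 877.4·(-0.19462)/1.31203 + 254.2 = 124.0508
M3: Pc = R·M3+t = (+0.55299, -0.18849, +1.44143); u = 460.7·(+0.55299)/1.44143 + 319.9 = 496.6418, v = 877.4·(-0.18849)/1.44143 + 254.2 = 139.4668

c0=(495.11, 262.79) c1=(569.83, 259.46) c2=(569.86, 124.05) c3=(496.64, 139.47)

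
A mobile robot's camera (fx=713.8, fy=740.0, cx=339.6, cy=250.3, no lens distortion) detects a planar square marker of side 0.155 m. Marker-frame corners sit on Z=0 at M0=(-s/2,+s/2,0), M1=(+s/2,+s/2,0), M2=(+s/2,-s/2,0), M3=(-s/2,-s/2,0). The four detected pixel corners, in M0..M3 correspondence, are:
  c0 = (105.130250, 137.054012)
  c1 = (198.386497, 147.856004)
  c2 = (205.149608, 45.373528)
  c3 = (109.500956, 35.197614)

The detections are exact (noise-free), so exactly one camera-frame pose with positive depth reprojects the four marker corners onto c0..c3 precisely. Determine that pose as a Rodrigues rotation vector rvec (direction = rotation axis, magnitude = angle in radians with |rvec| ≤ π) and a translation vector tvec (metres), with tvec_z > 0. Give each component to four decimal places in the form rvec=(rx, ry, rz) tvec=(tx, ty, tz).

Intrinsics K: fx=713.8, fy=740.0, cx=339.6, cy=250.3
Marker side s = 0.155 m; corners in marker frame (Z=0):
  M0 = (-0.0775, +0.0775, 0)
  M1 = (+0.0775, +0.0775, 0)
  M2 = (+0.0775, -0.0775, 0)
  M3 = (-0.0775, -0.0775, 0)
Detected image corners:
  c0 = (105.130250, 137.054012) px
  c1 = (198.386497, 147.856004) px
  c2 = (205.149608, 45.373528) px
  c3 = (109.500956, 35.197614) px
Planar DLT: solve 8×8 A·h = b for H (H[2,2]=1):
  H  [+600.62482 -11.13756 +154.30243]
  H  [+62.58152 +673.77867 +91.98145]
  H  [-0.05597 +0.16012 +1.00000]
B = K⁻¹H; ‖b₁‖=0.876015, ‖b₂‖=0.876015; λ = 2/(‖b₁‖+‖b₂‖) = 1.141533, sign → tz>0 ⇒ λ=+1.141533
r₁ = λ·B[:,0] = (+0.99094,+0.11815,-0.06389); r₂ = λ·B[:,1] = (-0.10477,+0.97756,+0.18278)
r₃ = r₁×r₂ = (+0.08406,-0.17443,+0.98108); SVD([r₁ r₂ r₃]) → R = UVᵀ:
  R  [+0.99094 -0.10477 +0.08406]
  R  [+0.11815 +0.97756 -0.17443]
  R  [-0.06389 +0.18278 +0.98108]
t = (-0.29633, -0.24422, +1.14153) m
tr R = 2.949570; θ = arccos((tr R − 1)/2) = 0.225041 rad = 12.894°
axis k = ((R−Rᵀ)₃₂, (R−Rᵀ)₁₃, (R−Rᵀ)₂₁) / (2 sinθ) = (+0.800379, +0.331508, +0.499495)
rvec = θ·k = (+0.180118, +0.074603, +0.112407)

rvec=(0.1801, 0.0746, 0.1124) tvec=(-0.2963, -0.2442, 1.1415)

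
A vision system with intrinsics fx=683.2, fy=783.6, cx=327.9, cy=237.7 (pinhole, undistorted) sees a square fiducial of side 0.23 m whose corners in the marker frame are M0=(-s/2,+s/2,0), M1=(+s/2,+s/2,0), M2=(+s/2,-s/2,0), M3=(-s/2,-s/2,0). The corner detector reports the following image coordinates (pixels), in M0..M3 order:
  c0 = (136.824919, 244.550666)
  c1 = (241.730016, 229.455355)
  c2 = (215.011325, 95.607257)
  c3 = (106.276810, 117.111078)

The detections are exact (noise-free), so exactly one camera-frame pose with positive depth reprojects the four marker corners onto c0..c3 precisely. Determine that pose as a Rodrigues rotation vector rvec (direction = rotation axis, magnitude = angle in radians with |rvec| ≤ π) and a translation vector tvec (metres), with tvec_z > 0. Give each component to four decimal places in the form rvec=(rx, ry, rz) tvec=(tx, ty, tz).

rvec=(0.2997, 0.2302, -0.1524) tvec=(-0.3004, -0.1095, 1.3352)

Intrinsics K: fx=683.2, fy=783.6, cx=327.9, cy=237.7
Marker side s = 0.23 m; corners in marker frame (Z=0):
  M0 = (-0.1150, +0.1150, 0)
  M1 = (+0.1150, +0.1150, 0)
  M2 = (+0.1150, -0.1150, 0)
  M3 = (-0.1150, -0.1150, 0)
Detected image corners:
  c0 = (136.824919, 244.550666) px
  c1 = (241.730016, 229.455355) px
  c2 = (215.011325, 95.607257) px
  c3 = (106.276810, 117.111078) px
Planar DLT: solve 8×8 A·h = b for H (H[2,2]=1):
  H  [+431.95454 +160.59375 +174.16551]
  H  [-110.91205 +602.97175 +173.41766]
  H  [-0.18451 +0.20533 +1.00000]
B = K⁻¹H; ‖b₁‖=0.748955, ‖b₂‖=0.748955; λ = 2/(‖b₁‖+‖b₂‖) = 1.335193, sign → tz>0 ⇒ λ=+1.335193
r₁ = λ·B[:,0] = (+0.96242,-0.11425,-0.24636); r₂ = λ·B[:,1] = (+0.18227,+0.94426,+0.27415)
r₃ = r₁×r₂ = (+0.20131,-0.30875,+0.92960); SVD([r₁ r₂ r₃]) → R = UVᵀ:
  R  [+0.96242 +0.18227 +0.20131]
  R  [-0.11425 +0.94426 -0.30875]
  R  [-0.24636 +0.27415 +0.92960]
t = (-0.30045, -0.10953, +1.33519) m
tr R = 2.836270; θ = arccos((tr R − 1)/2) = 0.407448 rad = 23.345°
axis k = ((R−Rᵀ)₃₂, (R−Rᵀ)₁₃, (R−Rᵀ)₂₁) / (2 sinθ) = (+0.735492, +0.564857, -0.374150)
rvec = θ·k = (+0.299675, +0.230150, -0.152447)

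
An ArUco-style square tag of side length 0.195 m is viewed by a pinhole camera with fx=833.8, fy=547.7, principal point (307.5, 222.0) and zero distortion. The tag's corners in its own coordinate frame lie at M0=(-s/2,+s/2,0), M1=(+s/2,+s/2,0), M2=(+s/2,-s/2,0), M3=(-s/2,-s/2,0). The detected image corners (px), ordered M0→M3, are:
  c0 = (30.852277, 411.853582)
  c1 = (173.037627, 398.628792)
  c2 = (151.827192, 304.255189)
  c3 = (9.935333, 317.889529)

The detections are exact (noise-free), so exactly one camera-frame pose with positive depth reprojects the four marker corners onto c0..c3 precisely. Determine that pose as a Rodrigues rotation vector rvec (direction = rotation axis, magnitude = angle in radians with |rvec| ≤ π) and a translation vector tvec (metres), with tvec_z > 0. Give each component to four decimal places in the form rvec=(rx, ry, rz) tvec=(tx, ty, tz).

Intrinsics K: fx=833.8, fy=547.7, cx=307.5, cy=222.0
Marker side s = 0.195 m; corners in marker frame (Z=0):
  M0 = (-0.0975, +0.0975, 0)
  M1 = (+0.0975, +0.0975, 0)
  M2 = (+0.0975, -0.0975, 0)
  M3 = (-0.0975, -0.0975, 0)
Detected image corners:
  c0 = (30.852277, 411.853582) px
  c1 = (173.037627, 398.628792) px
  c2 = (151.827192, 304.255189) px
  c3 = (9.935333, 317.889529) px
Planar DLT: solve 8×8 A·h = b for H (H[2,2]=1):
  H  [+726.27073 +107.36471 +91.24429]
  H  [-77.22288 +480.35820 +358.13927]
  H  [-0.02332 -0.00714 +1.00000]
B = K⁻¹H; ‖b₁‖=0.889725, ‖b₂‖=0.889725; λ = 2/(‖b₁‖+‖b₂‖) = 1.123943, sign → tz>0 ⇒ λ=+1.123943
r₁ = λ·B[:,0] = (+0.98866,-0.14785,-0.02621); r₂ = λ·B[:,1] = (+0.14768,+0.98900,-0.00802)
r₃ = r₁×r₂ = (+0.02711,+0.00406,+0.99962); SVD([r₁ r₂ r₃]) → R = UVᵀ:
  R  [+0.98866 +0.14768 +0.02711]
  R  [-0.14785 +0.98900 +0.00406]
  R  [-0.02621 -0.00802 +0.99962]
t = (-0.29151, +0.27937, +1.12394) m
tr R = 2.977289; θ = arccos((tr R − 1)/2) = 0.150844 rad = 8.643°
axis k = ((R−Rᵀ)₃₂, (R−Rᵀ)₁₃, (R−Rᵀ)₂₁) / (2 sinθ) = (-0.040204, +0.177414, -0.983315)
rvec = θ·k = (-0.006065, +0.026762, -0.148327)

rvec=(-0.0061, 0.0268, -0.1483) tvec=(-0.2915, 0.2794, 1.1239)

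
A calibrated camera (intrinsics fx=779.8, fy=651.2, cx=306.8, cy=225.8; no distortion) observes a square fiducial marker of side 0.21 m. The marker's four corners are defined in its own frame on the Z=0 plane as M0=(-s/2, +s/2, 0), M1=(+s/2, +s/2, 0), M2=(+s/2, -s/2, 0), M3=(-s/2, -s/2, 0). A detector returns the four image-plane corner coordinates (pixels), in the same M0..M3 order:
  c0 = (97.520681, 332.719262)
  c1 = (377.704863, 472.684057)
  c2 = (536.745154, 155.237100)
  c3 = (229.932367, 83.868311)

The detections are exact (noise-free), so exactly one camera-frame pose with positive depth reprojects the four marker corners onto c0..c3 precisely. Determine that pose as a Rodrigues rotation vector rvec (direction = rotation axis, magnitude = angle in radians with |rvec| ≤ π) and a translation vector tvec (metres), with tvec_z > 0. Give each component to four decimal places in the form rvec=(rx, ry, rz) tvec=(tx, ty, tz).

Intrinsics K: fx=779.8, fy=651.2, cx=306.8, cy=225.8
Marker side s = 0.21 m; corners in marker frame (Z=0):
  M0 = (-0.1050, +0.1050, 0)
  M1 = (+0.1050, +0.1050, 0)
  M2 = (+0.1050, -0.1050, 0)
  M3 = (-0.1050, -0.1050, 0)
Detected image corners:
  c0 = (97.520681, 332.719262) px
  c1 = (377.704863, 472.684057) px
  c2 = (536.745154, 155.237100) px
  c3 = (229.932367, 83.868311) px
Planar DLT: solve 8×8 A·h = b for H (H[2,2]=1):
  H  [+1053.98854 -723.41684 +294.29127]
  H  [+211.46784 +1298.29644 +253.20805]
  H  [-1.10931 -0.11875 +1.00000]
B = K⁻¹H; ‖b₁‖=2.220570, ‖b₂‖=2.220570; λ = 2/(‖b₁‖+‖b₂‖) = 0.450335, sign → tz>0 ⇒ λ=+0.450335
r₁ = λ·B[:,0] = (+0.80522,+0.31946,-0.49956); r₂ = λ·B[:,1] = (-0.39673,+0.91637,-0.05348)
r₃ = r₁×r₂ = (+0.44070,+0.24125,+0.86463); SVD([r₁ r₂ r₃]) → R = UVᵀ:
  R  [+0.80522 -0.39673 +0.44070]
  R  [+0.31946 +0.91637 +0.24125]
  R  [-0.49956 -0.05348 +0.86463]
t = (-0.00722, +0.01895, +0.45033) m
tr R = 2.586224; θ = arccos((tr R − 1)/2) = 0.654894 rad = 37.523°
axis k = ((R−Rᵀ)₃₂, (R−Rᵀ)₁₃, (R−Rᵀ)₂₁) / (2 sinθ) = (-0.241948, +0.771876, +0.587935)
rvec = θ·k = (-0.158451, +0.505498, +0.385035)

rvec=(-0.1585, 0.5055, 0.3850) tvec=(-0.0072, 0.0190, 0.4503)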